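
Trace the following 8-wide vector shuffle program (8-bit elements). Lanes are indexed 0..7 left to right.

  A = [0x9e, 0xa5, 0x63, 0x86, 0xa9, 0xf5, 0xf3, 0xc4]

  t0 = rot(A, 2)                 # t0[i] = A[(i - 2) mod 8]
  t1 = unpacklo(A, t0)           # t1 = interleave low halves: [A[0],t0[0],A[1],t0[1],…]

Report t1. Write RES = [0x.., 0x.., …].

RES = [0x9e, 0xf3, 0xa5, 0xc4, 0x63, 0x9e, 0x86, 0xa5]

t0 = [0xf3, 0xc4, 0x9e, 0xa5, 0x63, 0x86, 0xa9, 0xf5]
t1 = [0x9e, 0xf3, 0xa5, 0xc4, 0x63, 0x9e, 0x86, 0xa5]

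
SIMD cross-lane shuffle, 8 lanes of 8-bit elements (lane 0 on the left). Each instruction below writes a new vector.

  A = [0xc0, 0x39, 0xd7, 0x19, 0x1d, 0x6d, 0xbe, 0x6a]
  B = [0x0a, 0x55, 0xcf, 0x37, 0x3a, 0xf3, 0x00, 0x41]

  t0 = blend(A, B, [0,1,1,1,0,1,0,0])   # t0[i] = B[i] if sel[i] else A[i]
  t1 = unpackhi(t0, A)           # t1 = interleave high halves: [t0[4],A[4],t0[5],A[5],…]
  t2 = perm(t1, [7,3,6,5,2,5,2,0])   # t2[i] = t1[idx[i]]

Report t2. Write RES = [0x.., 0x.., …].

RES = [ 0x6a  0x6d  0x6a  0xbe  0xf3  0xbe  0xf3  0x1d ]

→ t0 |c0|55|cf|37|1d|f3|be|6a|
→ t1 |1d|1d|f3|6d|be|be|6a|6a|
→ t2 |6a|6d|6a|be|f3|be|f3|1d|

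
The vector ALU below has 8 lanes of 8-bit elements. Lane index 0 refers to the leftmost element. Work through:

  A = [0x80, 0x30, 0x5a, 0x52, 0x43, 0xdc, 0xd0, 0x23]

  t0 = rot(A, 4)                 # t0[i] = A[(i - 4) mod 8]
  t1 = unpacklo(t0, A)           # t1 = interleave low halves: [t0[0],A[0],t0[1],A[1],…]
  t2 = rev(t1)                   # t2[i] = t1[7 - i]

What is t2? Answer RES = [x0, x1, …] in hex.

  t0: 43 dc d0 23 80 30 5a 52
  t1: 43 80 dc 30 d0 5a 23 52
  t2: 52 23 5a d0 30 dc 80 43

RES = [0x52, 0x23, 0x5a, 0xd0, 0x30, 0xdc, 0x80, 0x43]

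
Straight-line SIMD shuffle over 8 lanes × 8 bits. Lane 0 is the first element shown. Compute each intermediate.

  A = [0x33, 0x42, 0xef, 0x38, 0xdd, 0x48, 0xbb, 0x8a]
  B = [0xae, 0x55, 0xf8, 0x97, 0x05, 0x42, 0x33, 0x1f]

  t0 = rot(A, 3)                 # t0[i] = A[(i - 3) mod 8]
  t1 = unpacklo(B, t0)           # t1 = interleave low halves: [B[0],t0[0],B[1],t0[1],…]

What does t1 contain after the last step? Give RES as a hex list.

→ t0 |48|bb|8a|33|42|ef|38|dd|
→ t1 |ae|48|55|bb|f8|8a|97|33|

RES = [0xae, 0x48, 0x55, 0xbb, 0xf8, 0x8a, 0x97, 0x33]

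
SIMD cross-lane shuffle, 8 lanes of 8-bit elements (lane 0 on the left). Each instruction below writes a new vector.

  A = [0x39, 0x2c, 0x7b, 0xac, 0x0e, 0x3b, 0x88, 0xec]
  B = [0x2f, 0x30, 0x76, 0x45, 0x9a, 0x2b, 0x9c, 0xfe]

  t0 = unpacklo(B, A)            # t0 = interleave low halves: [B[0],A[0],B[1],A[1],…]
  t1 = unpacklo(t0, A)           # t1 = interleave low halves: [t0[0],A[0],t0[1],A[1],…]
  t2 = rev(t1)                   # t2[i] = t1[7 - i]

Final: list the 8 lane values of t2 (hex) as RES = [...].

  t0: 2f 39 30 2c 76 7b 45 ac
  t1: 2f 39 39 2c 30 7b 2c ac
  t2: ac 2c 7b 30 2c 39 39 2f

RES = [ 0xac  0x2c  0x7b  0x30  0x2c  0x39  0x39  0x2f ]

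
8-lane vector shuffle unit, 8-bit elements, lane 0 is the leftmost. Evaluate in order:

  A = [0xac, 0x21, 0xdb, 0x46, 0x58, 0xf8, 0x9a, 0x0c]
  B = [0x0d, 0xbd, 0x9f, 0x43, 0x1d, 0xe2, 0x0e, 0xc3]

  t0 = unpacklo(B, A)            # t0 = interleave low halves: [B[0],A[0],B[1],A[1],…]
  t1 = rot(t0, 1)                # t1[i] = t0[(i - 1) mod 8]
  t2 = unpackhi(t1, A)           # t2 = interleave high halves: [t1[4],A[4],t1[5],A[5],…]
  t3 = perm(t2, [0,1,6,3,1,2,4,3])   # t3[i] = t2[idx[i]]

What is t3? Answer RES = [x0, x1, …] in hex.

RES = [ 0x21  0x58  0x43  0xf8  0x58  0x9f  0xdb  0xf8 ]

→ t0 |0d|ac|bd|21|9f|db|43|46|
→ t1 |46|0d|ac|bd|21|9f|db|43|
→ t2 |21|58|9f|f8|db|9a|43|0c|
→ t3 |21|58|43|f8|58|9f|db|f8|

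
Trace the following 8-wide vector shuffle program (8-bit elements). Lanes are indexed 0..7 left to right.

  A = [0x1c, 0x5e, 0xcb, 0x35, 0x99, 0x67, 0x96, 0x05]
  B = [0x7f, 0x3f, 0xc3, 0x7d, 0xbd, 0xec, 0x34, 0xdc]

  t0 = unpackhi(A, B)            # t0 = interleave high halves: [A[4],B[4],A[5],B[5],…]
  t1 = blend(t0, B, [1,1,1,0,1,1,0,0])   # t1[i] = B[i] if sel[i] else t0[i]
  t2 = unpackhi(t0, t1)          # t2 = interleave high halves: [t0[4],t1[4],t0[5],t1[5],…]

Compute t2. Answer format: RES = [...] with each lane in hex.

  t0: 99 bd 67 ec 96 34 05 dc
  t1: 7f 3f c3 ec bd ec 05 dc
  t2: 96 bd 34 ec 05 05 dc dc

RES = [0x96, 0xbd, 0x34, 0xec, 0x05, 0x05, 0xdc, 0xdc]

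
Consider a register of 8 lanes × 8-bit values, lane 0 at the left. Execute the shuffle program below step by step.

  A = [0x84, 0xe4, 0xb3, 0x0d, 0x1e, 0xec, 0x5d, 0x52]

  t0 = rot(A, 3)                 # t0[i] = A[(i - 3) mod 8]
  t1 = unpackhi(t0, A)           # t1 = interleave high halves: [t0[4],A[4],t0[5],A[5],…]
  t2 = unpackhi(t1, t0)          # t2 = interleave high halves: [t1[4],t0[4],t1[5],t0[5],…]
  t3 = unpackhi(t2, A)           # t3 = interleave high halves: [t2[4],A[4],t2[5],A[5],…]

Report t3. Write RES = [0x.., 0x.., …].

t0 = [0xec, 0x5d, 0x52, 0x84, 0xe4, 0xb3, 0x0d, 0x1e]
t1 = [0xe4, 0x1e, 0xb3, 0xec, 0x0d, 0x5d, 0x1e, 0x52]
t2 = [0x0d, 0xe4, 0x5d, 0xb3, 0x1e, 0x0d, 0x52, 0x1e]
t3 = [0x1e, 0x1e, 0x0d, 0xec, 0x52, 0x5d, 0x1e, 0x52]

RES = [ 0x1e  0x1e  0x0d  0xec  0x52  0x5d  0x1e  0x52 ]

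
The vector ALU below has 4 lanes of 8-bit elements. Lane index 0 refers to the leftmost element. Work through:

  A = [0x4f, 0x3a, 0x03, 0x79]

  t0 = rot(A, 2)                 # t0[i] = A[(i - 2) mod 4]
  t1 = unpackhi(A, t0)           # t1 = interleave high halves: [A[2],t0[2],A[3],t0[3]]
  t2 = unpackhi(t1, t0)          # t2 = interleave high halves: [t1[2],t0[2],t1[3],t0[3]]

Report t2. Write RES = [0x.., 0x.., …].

→ t0 |03|79|4f|3a|
→ t1 |03|4f|79|3a|
→ t2 |79|4f|3a|3a|

RES = [ 0x79  0x4f  0x3a  0x3a ]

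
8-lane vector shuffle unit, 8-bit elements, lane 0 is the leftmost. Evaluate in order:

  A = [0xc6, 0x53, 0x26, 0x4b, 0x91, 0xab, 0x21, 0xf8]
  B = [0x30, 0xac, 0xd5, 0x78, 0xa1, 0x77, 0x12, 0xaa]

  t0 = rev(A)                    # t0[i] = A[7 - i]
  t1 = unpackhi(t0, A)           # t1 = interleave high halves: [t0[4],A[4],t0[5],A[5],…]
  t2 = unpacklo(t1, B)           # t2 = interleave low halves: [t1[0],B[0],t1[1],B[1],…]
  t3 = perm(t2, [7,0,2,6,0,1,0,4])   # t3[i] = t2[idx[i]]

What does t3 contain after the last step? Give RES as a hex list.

t0 = [0xf8, 0x21, 0xab, 0x91, 0x4b, 0x26, 0x53, 0xc6]
t1 = [0x4b, 0x91, 0x26, 0xab, 0x53, 0x21, 0xc6, 0xf8]
t2 = [0x4b, 0x30, 0x91, 0xac, 0x26, 0xd5, 0xab, 0x78]
t3 = [0x78, 0x4b, 0x91, 0xab, 0x4b, 0x30, 0x4b, 0x26]

RES = [0x78, 0x4b, 0x91, 0xab, 0x4b, 0x30, 0x4b, 0x26]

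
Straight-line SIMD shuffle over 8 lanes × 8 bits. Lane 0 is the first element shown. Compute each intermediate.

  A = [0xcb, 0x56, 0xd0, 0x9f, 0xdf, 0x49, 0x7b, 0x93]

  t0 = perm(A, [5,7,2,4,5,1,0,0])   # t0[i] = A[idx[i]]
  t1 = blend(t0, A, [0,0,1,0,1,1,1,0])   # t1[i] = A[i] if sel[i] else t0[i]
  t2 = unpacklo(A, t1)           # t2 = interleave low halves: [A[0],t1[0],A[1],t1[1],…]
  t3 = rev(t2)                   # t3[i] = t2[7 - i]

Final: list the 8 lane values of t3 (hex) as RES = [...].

RES = [ 0xdf  0x9f  0xd0  0xd0  0x93  0x56  0x49  0xcb ]

→ t0 |49|93|d0|df|49|56|cb|cb|
→ t1 |49|93|d0|df|df|49|7b|cb|
→ t2 |cb|49|56|93|d0|d0|9f|df|
→ t3 |df|9f|d0|d0|93|56|49|cb|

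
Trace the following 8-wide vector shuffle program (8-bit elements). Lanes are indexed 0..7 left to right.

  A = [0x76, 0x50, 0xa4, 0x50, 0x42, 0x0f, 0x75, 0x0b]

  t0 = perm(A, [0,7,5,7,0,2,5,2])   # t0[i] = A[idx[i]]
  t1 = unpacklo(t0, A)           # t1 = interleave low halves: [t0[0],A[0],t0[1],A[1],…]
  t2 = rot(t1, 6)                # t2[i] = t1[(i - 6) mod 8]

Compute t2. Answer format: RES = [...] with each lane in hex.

  t0: 76 0b 0f 0b 76 a4 0f a4
  t1: 76 76 0b 50 0f a4 0b 50
  t2: 0b 50 0f a4 0b 50 76 76

RES = [0x0b, 0x50, 0x0f, 0xa4, 0x0b, 0x50, 0x76, 0x76]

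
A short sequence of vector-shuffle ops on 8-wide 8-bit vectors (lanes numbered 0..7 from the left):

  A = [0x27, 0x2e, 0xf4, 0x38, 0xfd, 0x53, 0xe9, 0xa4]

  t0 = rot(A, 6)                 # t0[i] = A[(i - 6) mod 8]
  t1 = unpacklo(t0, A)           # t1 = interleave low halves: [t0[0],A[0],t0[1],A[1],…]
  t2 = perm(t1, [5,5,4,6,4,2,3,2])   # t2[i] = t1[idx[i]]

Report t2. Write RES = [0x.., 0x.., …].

  t0: f4 38 fd 53 e9 a4 27 2e
  t1: f4 27 38 2e fd f4 53 38
  t2: f4 f4 fd 53 fd 38 2e 38

RES = [0xf4, 0xf4, 0xfd, 0x53, 0xfd, 0x38, 0x2e, 0x38]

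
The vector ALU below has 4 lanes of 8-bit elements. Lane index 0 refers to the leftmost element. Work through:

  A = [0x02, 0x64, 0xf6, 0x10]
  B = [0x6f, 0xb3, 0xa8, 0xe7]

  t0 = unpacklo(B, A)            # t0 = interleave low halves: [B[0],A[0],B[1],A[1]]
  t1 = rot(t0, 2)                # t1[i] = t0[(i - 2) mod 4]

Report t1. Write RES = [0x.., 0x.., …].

t0 = [0x6f, 0x02, 0xb3, 0x64]
t1 = [0xb3, 0x64, 0x6f, 0x02]

RES = [ 0xb3  0x64  0x6f  0x02 ]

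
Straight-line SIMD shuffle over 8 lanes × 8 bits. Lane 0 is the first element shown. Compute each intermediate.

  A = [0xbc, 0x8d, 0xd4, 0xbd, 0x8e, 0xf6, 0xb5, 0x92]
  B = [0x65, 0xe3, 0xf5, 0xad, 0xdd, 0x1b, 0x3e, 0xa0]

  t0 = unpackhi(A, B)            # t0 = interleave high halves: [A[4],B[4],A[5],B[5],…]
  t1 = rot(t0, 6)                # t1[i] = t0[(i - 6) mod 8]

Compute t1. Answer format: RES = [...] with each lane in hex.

→ t0 |8e|dd|f6|1b|b5|3e|92|a0|
→ t1 |f6|1b|b5|3e|92|a0|8e|dd|

RES = [0xf6, 0x1b, 0xb5, 0x3e, 0x92, 0xa0, 0x8e, 0xdd]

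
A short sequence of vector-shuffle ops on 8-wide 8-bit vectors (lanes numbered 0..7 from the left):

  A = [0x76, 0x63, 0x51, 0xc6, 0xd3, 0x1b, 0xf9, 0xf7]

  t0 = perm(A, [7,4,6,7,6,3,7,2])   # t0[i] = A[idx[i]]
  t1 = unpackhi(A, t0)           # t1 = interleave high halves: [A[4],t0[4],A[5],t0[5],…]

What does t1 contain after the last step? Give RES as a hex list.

→ t0 |f7|d3|f9|f7|f9|c6|f7|51|
→ t1 |d3|f9|1b|c6|f9|f7|f7|51|

RES = [ 0xd3  0xf9  0x1b  0xc6  0xf9  0xf7  0xf7  0x51 ]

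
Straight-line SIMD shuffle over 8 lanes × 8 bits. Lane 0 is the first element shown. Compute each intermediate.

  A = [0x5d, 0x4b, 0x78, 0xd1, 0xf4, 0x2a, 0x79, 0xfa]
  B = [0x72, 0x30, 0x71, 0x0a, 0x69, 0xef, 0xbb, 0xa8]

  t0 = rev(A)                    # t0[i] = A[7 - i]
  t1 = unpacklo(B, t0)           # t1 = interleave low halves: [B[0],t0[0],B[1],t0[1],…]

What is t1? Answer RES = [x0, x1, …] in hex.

  t0: fa 79 2a f4 d1 78 4b 5d
  t1: 72 fa 30 79 71 2a 0a f4

RES = [ 0x72  0xfa  0x30  0x79  0x71  0x2a  0x0a  0xf4 ]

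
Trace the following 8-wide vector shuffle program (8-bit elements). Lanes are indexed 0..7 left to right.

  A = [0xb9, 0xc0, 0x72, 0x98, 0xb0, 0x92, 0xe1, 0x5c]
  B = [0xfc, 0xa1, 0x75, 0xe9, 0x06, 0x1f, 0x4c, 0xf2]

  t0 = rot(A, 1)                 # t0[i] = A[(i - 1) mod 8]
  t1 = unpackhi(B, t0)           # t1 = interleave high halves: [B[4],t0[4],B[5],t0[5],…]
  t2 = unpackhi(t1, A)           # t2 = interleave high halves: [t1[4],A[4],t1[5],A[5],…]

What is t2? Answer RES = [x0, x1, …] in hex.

t0 = [0x5c, 0xb9, 0xc0, 0x72, 0x98, 0xb0, 0x92, 0xe1]
t1 = [0x06, 0x98, 0x1f, 0xb0, 0x4c, 0x92, 0xf2, 0xe1]
t2 = [0x4c, 0xb0, 0x92, 0x92, 0xf2, 0xe1, 0xe1, 0x5c]

RES = [ 0x4c  0xb0  0x92  0x92  0xf2  0xe1  0xe1  0x5c ]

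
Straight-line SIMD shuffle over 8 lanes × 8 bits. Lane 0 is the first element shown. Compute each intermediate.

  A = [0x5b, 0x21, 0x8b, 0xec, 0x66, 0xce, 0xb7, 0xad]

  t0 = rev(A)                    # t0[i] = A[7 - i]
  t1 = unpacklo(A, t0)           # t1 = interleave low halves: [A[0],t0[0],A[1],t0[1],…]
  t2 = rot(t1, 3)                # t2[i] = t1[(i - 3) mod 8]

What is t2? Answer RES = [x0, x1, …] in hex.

RES = [ 0xce  0xec  0x66  0x5b  0xad  0x21  0xb7  0x8b ]

→ t0 |ad|b7|ce|66|ec|8b|21|5b|
→ t1 |5b|ad|21|b7|8b|ce|ec|66|
→ t2 |ce|ec|66|5b|ad|21|b7|8b|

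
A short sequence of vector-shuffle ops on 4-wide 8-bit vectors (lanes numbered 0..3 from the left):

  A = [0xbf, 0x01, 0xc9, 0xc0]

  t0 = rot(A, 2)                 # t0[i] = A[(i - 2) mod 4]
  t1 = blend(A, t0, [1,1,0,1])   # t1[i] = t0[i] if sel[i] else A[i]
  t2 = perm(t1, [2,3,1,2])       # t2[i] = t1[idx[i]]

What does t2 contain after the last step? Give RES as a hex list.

t0 = [0xc9, 0xc0, 0xbf, 0x01]
t1 = [0xc9, 0xc0, 0xc9, 0x01]
t2 = [0xc9, 0x01, 0xc0, 0xc9]

RES = [0xc9, 0x01, 0xc0, 0xc9]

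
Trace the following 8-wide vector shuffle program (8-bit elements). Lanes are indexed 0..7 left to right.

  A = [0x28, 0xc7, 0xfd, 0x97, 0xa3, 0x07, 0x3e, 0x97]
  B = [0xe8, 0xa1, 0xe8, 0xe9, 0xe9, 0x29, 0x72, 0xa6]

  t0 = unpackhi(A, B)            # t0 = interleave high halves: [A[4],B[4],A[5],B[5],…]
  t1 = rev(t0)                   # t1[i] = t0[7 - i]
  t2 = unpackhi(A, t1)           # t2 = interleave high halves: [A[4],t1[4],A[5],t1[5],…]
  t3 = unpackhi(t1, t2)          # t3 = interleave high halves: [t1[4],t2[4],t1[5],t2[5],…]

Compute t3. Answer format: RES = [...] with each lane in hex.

t0 = [0xa3, 0xe9, 0x07, 0x29, 0x3e, 0x72, 0x97, 0xa6]
t1 = [0xa6, 0x97, 0x72, 0x3e, 0x29, 0x07, 0xe9, 0xa3]
t2 = [0xa3, 0x29, 0x07, 0x07, 0x3e, 0xe9, 0x97, 0xa3]
t3 = [0x29, 0x3e, 0x07, 0xe9, 0xe9, 0x97, 0xa3, 0xa3]

RES = [0x29, 0x3e, 0x07, 0xe9, 0xe9, 0x97, 0xa3, 0xa3]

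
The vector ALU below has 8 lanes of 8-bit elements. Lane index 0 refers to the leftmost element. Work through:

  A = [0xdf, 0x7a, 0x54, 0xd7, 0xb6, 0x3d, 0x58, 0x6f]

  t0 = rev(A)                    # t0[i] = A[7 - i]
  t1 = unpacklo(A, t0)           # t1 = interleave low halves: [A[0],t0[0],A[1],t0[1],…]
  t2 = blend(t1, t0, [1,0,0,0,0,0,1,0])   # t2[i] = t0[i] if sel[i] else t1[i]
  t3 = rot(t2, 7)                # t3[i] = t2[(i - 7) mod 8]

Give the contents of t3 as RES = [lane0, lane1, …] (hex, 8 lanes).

RES = [ 0x6f  0x7a  0x58  0x54  0x3d  0x7a  0xb6  0x6f ]

  t0: 6f 58 3d b6 d7 54 7a df
  t1: df 6f 7a 58 54 3d d7 b6
  t2: 6f 6f 7a 58 54 3d 7a b6
  t3: 6f 7a 58 54 3d 7a b6 6f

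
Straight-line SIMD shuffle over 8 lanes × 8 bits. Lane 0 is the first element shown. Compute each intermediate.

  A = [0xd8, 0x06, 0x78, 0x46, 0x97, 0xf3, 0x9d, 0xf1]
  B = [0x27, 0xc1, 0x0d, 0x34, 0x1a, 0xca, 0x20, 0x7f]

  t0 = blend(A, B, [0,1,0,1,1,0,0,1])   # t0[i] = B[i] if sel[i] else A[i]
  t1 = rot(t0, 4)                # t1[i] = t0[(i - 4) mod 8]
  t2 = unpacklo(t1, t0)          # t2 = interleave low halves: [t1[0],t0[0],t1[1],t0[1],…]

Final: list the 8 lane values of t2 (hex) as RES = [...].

RES = [0x1a, 0xd8, 0xf3, 0xc1, 0x9d, 0x78, 0x7f, 0x34]

t0 = [0xd8, 0xc1, 0x78, 0x34, 0x1a, 0xf3, 0x9d, 0x7f]
t1 = [0x1a, 0xf3, 0x9d, 0x7f, 0xd8, 0xc1, 0x78, 0x34]
t2 = [0x1a, 0xd8, 0xf3, 0xc1, 0x9d, 0x78, 0x7f, 0x34]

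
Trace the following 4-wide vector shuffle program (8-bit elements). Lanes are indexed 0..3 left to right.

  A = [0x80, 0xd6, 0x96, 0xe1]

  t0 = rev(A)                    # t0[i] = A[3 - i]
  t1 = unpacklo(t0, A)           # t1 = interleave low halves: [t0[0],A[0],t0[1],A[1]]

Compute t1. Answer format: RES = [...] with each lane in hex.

  t0: e1 96 d6 80
  t1: e1 80 96 d6

RES = [0xe1, 0x80, 0x96, 0xd6]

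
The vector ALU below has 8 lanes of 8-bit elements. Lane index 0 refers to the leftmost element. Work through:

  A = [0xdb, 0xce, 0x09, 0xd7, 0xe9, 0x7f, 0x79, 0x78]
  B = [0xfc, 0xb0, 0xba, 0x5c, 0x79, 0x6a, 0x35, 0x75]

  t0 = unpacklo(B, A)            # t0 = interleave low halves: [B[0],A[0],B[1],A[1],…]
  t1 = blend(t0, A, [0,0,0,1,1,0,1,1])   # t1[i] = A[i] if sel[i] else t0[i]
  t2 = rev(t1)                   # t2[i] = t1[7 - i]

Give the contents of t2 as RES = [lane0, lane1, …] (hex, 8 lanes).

t0 = [0xfc, 0xdb, 0xb0, 0xce, 0xba, 0x09, 0x5c, 0xd7]
t1 = [0xfc, 0xdb, 0xb0, 0xd7, 0xe9, 0x09, 0x79, 0x78]
t2 = [0x78, 0x79, 0x09, 0xe9, 0xd7, 0xb0, 0xdb, 0xfc]

RES = [0x78, 0x79, 0x09, 0xe9, 0xd7, 0xb0, 0xdb, 0xfc]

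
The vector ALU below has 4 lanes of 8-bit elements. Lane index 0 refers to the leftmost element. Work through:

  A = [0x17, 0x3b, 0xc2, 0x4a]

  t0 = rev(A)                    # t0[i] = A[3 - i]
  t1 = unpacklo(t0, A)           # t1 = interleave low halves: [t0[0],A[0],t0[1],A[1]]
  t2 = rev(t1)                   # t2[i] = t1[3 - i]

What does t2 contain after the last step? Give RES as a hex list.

→ t0 |4a|c2|3b|17|
→ t1 |4a|17|c2|3b|
→ t2 |3b|c2|17|4a|

RES = [ 0x3b  0xc2  0x17  0x4a ]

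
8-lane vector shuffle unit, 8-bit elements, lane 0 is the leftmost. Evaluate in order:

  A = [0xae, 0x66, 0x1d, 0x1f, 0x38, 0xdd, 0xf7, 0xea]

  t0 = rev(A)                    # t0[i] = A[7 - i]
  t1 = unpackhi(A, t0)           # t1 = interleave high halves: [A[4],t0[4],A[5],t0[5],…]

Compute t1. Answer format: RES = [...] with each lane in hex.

  t0: ea f7 dd 38 1f 1d 66 ae
  t1: 38 1f dd 1d f7 66 ea ae

RES = [ 0x38  0x1f  0xdd  0x1d  0xf7  0x66  0xea  0xae ]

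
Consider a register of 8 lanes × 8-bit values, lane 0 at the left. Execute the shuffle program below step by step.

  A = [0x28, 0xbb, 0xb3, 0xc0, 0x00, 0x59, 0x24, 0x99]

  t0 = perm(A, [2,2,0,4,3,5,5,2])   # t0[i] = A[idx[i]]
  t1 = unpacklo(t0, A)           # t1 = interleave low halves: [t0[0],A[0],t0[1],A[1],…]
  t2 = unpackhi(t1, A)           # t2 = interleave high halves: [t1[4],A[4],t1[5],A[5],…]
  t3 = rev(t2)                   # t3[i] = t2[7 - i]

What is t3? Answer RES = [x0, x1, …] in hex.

→ t0 |b3|b3|28|00|c0|59|59|b3|
→ t1 |b3|28|b3|bb|28|b3|00|c0|
→ t2 |28|00|b3|59|00|24|c0|99|
→ t3 |99|c0|24|00|59|b3|00|28|

RES = [ 0x99  0xc0  0x24  0x00  0x59  0xb3  0x00  0x28 ]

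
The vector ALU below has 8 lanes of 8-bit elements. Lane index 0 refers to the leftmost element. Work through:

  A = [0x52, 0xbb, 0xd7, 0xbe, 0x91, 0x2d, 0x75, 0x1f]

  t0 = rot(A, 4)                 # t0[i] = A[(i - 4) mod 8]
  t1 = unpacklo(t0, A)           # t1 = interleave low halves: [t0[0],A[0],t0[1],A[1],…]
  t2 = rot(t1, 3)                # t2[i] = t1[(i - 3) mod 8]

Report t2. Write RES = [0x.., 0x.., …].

RES = [ 0xd7  0x1f  0xbe  0x91  0x52  0x2d  0xbb  0x75 ]

→ t0 |91|2d|75|1f|52|bb|d7|be|
→ t1 |91|52|2d|bb|75|d7|1f|be|
→ t2 |d7|1f|be|91|52|2d|bb|75|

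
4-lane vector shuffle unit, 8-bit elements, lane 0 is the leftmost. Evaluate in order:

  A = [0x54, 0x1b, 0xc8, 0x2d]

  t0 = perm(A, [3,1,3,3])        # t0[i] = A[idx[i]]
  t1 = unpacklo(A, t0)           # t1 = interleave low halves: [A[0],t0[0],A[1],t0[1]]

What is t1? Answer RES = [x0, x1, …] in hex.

RES = [ 0x54  0x2d  0x1b  0x1b ]

→ t0 |2d|1b|2d|2d|
→ t1 |54|2d|1b|1b|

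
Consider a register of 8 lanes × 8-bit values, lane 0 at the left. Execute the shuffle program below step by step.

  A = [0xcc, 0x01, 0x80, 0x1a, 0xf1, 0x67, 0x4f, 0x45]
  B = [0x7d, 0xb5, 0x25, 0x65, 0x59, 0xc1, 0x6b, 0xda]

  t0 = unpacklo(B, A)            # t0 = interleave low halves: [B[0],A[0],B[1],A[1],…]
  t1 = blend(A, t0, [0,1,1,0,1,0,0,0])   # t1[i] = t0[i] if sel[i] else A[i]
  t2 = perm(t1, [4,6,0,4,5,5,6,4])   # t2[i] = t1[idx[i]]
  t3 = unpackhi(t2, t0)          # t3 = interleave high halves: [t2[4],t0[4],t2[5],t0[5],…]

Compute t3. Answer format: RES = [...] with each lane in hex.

RES = [0x67, 0x25, 0x67, 0x80, 0x4f, 0x65, 0x25, 0x1a]

t0 = [0x7d, 0xcc, 0xb5, 0x01, 0x25, 0x80, 0x65, 0x1a]
t1 = [0xcc, 0xcc, 0xb5, 0x1a, 0x25, 0x67, 0x4f, 0x45]
t2 = [0x25, 0x4f, 0xcc, 0x25, 0x67, 0x67, 0x4f, 0x25]
t3 = [0x67, 0x25, 0x67, 0x80, 0x4f, 0x65, 0x25, 0x1a]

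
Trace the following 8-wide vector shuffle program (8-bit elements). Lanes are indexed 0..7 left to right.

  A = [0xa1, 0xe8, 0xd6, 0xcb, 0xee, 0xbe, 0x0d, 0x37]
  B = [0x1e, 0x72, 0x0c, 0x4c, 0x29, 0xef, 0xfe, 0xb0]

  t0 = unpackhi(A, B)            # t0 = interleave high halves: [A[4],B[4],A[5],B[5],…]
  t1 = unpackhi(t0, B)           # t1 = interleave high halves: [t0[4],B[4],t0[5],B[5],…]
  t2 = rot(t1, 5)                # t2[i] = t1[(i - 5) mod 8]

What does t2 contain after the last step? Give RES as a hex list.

→ t0 |ee|29|be|ef|0d|fe|37|b0|
→ t1 |0d|29|fe|ef|37|fe|b0|b0|
→ t2 |ef|37|fe|b0|b0|0d|29|fe|

RES = [ 0xef  0x37  0xfe  0xb0  0xb0  0x0d  0x29  0xfe ]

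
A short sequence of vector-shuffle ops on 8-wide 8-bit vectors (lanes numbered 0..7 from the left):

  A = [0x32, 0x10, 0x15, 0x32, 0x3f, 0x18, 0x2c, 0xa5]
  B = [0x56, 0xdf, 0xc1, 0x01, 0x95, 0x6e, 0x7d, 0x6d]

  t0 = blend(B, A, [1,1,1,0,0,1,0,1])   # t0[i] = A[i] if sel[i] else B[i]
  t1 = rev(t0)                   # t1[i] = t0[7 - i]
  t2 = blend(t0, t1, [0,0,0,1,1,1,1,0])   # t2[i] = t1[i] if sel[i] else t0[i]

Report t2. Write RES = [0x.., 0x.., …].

  t0: 32 10 15 01 95 18 7d a5
  t1: a5 7d 18 95 01 15 10 32
  t2: 32 10 15 95 01 15 10 a5

RES = [ 0x32  0x10  0x15  0x95  0x01  0x15  0x10  0xa5 ]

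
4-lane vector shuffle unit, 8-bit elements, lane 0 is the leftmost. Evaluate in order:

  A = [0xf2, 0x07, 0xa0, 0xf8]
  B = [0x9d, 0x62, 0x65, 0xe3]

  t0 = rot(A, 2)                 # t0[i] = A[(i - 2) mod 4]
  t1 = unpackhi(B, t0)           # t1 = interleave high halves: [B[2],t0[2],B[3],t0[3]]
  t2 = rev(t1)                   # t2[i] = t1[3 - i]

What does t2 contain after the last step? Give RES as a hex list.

RES = [ 0x07  0xe3  0xf2  0x65 ]

  t0: a0 f8 f2 07
  t1: 65 f2 e3 07
  t2: 07 e3 f2 65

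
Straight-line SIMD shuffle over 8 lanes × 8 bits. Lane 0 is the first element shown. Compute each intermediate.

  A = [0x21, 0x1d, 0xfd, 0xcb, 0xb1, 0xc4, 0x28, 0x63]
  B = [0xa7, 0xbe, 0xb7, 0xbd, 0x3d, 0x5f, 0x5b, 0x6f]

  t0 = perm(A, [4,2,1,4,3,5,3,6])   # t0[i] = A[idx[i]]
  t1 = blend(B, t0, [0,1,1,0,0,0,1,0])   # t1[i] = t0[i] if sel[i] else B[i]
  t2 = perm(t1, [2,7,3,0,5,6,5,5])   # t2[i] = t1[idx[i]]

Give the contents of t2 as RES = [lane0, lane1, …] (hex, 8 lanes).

  t0: b1 fd 1d b1 cb c4 cb 28
  t1: a7 fd 1d bd 3d 5f cb 6f
  t2: 1d 6f bd a7 5f cb 5f 5f

RES = [0x1d, 0x6f, 0xbd, 0xa7, 0x5f, 0xcb, 0x5f, 0x5f]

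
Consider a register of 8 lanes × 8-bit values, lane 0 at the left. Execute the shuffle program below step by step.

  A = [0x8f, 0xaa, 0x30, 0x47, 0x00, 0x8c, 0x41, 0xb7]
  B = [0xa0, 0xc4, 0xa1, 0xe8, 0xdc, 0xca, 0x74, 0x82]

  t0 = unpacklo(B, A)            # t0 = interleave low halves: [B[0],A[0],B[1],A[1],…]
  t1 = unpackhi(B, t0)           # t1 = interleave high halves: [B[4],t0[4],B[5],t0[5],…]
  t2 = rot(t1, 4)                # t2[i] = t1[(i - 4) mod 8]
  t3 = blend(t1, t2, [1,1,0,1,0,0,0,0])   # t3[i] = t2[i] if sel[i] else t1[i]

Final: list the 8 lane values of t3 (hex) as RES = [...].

t0 = [0xa0, 0x8f, 0xc4, 0xaa, 0xa1, 0x30, 0xe8, 0x47]
t1 = [0xdc, 0xa1, 0xca, 0x30, 0x74, 0xe8, 0x82, 0x47]
t2 = [0x74, 0xe8, 0x82, 0x47, 0xdc, 0xa1, 0xca, 0x30]
t3 = [0x74, 0xe8, 0xca, 0x47, 0x74, 0xe8, 0x82, 0x47]

RES = [0x74, 0xe8, 0xca, 0x47, 0x74, 0xe8, 0x82, 0x47]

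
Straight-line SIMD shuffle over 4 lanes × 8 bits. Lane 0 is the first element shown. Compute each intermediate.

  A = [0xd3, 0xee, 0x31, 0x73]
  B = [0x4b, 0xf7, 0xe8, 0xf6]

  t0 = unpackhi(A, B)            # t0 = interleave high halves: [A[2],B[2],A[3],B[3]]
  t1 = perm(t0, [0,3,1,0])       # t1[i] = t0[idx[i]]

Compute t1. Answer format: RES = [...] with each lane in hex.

RES = [ 0x31  0xf6  0xe8  0x31 ]

→ t0 |31|e8|73|f6|
→ t1 |31|f6|e8|31|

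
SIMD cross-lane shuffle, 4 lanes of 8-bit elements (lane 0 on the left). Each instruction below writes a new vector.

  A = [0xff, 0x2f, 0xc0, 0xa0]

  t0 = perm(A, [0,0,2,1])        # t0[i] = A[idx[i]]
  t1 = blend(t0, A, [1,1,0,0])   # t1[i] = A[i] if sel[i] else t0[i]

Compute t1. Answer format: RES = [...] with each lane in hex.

RES = [0xff, 0x2f, 0xc0, 0x2f]

  t0: ff ff c0 2f
  t1: ff 2f c0 2f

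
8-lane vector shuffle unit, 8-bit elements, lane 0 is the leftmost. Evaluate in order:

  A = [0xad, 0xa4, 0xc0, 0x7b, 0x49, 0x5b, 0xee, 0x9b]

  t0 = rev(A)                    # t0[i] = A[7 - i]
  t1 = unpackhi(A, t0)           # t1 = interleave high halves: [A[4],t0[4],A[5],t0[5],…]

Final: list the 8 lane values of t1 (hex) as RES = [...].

RES = [0x49, 0x7b, 0x5b, 0xc0, 0xee, 0xa4, 0x9b, 0xad]

  t0: 9b ee 5b 49 7b c0 a4 ad
  t1: 49 7b 5b c0 ee a4 9b ad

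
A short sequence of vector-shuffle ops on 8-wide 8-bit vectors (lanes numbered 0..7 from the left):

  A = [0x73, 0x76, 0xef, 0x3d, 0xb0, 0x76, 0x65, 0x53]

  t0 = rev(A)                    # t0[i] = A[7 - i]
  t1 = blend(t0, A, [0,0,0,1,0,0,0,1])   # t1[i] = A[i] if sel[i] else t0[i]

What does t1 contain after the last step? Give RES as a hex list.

RES = [ 0x53  0x65  0x76  0x3d  0x3d  0xef  0x76  0x53 ]

  t0: 53 65 76 b0 3d ef 76 73
  t1: 53 65 76 3d 3d ef 76 53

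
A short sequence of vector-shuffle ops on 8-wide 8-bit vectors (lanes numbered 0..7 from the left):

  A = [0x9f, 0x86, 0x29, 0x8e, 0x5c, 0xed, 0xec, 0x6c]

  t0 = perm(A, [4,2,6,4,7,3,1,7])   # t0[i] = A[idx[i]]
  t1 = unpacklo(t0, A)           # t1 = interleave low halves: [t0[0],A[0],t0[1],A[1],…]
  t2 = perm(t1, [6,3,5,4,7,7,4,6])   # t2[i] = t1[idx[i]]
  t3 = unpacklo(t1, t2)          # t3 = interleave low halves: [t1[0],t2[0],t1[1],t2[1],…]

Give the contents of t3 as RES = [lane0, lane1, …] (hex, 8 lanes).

  t0: 5c 29 ec 5c 6c 8e 86 6c
  t1: 5c 9f 29 86 ec 29 5c 8e
  t2: 5c 86 29 ec 8e 8e ec 5c
  t3: 5c 5c 9f 86 29 29 86 ec

RES = [ 0x5c  0x5c  0x9f  0x86  0x29  0x29  0x86  0xec ]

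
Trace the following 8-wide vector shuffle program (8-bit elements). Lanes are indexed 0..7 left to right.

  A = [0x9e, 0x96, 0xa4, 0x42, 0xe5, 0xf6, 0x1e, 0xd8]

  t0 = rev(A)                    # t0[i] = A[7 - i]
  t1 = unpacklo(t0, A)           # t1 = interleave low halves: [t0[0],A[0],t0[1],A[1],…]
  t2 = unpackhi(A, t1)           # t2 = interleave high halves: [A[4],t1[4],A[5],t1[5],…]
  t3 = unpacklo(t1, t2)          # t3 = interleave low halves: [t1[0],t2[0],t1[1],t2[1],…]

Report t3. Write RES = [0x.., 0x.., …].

RES = [ 0xd8  0xe5  0x9e  0xf6  0x1e  0xf6  0x96  0xa4 ]

→ t0 |d8|1e|f6|e5|42|a4|96|9e|
→ t1 |d8|9e|1e|96|f6|a4|e5|42|
→ t2 |e5|f6|f6|a4|1e|e5|d8|42|
→ t3 |d8|e5|9e|f6|1e|f6|96|a4|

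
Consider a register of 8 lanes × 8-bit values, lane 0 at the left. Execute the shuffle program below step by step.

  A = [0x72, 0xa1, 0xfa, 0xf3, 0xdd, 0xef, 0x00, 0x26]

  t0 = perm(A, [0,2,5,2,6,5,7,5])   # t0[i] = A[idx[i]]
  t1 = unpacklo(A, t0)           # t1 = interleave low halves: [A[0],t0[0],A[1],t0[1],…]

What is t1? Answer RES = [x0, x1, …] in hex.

→ t0 |72|fa|ef|fa|00|ef|26|ef|
→ t1 |72|72|a1|fa|fa|ef|f3|fa|

RES = [ 0x72  0x72  0xa1  0xfa  0xfa  0xef  0xf3  0xfa ]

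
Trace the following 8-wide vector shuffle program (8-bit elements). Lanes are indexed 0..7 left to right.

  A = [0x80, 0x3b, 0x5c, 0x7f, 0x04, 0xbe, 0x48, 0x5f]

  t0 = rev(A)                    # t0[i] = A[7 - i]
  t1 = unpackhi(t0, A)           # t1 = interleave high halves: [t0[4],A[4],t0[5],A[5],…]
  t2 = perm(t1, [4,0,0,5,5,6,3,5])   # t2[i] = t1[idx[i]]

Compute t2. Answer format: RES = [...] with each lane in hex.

→ t0 |5f|48|be|04|7f|5c|3b|80|
→ t1 |7f|04|5c|be|3b|48|80|5f|
→ t2 |3b|7f|7f|48|48|80|be|48|

RES = [0x3b, 0x7f, 0x7f, 0x48, 0x48, 0x80, 0xbe, 0x48]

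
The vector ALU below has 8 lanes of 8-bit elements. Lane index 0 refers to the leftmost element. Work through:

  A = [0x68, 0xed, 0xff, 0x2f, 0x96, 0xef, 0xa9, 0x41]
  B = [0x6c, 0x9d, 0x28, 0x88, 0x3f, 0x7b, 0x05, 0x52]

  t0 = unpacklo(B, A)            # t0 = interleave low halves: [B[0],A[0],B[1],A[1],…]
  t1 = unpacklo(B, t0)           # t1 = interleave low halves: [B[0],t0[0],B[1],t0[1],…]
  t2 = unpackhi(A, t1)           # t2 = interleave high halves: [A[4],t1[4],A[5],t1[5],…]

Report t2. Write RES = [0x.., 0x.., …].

RES = [0x96, 0x28, 0xef, 0x9d, 0xa9, 0x88, 0x41, 0xed]

  t0: 6c 68 9d ed 28 ff 88 2f
  t1: 6c 6c 9d 68 28 9d 88 ed
  t2: 96 28 ef 9d a9 88 41 ed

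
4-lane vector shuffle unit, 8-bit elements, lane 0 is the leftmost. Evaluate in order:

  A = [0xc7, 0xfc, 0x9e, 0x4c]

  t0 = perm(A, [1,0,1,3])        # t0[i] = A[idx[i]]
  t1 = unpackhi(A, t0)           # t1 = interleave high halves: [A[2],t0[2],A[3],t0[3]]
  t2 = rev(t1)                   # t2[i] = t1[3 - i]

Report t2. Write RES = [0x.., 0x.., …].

→ t0 |fc|c7|fc|4c|
→ t1 |9e|fc|4c|4c|
→ t2 |4c|4c|fc|9e|

RES = [0x4c, 0x4c, 0xfc, 0x9e]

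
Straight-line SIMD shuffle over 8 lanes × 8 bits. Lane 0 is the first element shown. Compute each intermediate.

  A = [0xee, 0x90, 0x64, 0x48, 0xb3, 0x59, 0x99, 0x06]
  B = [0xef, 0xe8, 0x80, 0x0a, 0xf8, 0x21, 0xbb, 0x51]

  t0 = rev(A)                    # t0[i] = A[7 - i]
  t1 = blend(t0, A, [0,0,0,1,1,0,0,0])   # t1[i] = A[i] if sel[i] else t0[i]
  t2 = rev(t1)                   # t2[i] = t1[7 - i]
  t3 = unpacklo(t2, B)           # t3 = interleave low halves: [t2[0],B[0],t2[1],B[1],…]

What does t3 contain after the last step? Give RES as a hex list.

→ t0 |06|99|59|b3|48|64|90|ee|
→ t1 |06|99|59|48|b3|64|90|ee|
→ t2 |ee|90|64|b3|48|59|99|06|
→ t3 |ee|ef|90|e8|64|80|b3|0a|

RES = [0xee, 0xef, 0x90, 0xe8, 0x64, 0x80, 0xb3, 0x0a]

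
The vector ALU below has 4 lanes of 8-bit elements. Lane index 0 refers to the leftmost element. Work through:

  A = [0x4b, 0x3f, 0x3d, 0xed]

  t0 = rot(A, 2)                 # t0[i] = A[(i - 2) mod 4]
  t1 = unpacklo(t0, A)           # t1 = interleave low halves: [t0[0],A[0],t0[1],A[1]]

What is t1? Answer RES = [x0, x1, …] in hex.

→ t0 |3d|ed|4b|3f|
→ t1 |3d|4b|ed|3f|

RES = [0x3d, 0x4b, 0xed, 0x3f]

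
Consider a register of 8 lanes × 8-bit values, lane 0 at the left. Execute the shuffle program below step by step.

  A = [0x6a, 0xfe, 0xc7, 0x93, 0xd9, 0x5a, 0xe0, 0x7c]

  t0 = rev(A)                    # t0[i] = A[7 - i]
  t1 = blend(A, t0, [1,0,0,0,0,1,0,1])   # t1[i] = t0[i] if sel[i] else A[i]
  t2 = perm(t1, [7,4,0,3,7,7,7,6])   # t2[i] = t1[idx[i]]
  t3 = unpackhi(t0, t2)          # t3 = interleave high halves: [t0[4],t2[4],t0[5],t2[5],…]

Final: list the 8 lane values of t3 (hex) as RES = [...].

RES = [0x93, 0x6a, 0xc7, 0x6a, 0xfe, 0x6a, 0x6a, 0xe0]

t0 = [0x7c, 0xe0, 0x5a, 0xd9, 0x93, 0xc7, 0xfe, 0x6a]
t1 = [0x7c, 0xfe, 0xc7, 0x93, 0xd9, 0xc7, 0xe0, 0x6a]
t2 = [0x6a, 0xd9, 0x7c, 0x93, 0x6a, 0x6a, 0x6a, 0xe0]
t3 = [0x93, 0x6a, 0xc7, 0x6a, 0xfe, 0x6a, 0x6a, 0xe0]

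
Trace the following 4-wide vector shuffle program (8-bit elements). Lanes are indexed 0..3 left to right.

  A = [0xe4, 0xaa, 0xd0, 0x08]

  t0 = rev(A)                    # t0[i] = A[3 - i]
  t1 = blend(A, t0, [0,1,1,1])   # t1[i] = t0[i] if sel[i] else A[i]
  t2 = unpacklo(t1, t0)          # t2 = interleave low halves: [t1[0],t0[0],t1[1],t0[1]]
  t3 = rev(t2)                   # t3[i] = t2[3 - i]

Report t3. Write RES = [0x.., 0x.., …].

RES = [0xd0, 0xd0, 0x08, 0xe4]

t0 = [0x08, 0xd0, 0xaa, 0xe4]
t1 = [0xe4, 0xd0, 0xaa, 0xe4]
t2 = [0xe4, 0x08, 0xd0, 0xd0]
t3 = [0xd0, 0xd0, 0x08, 0xe4]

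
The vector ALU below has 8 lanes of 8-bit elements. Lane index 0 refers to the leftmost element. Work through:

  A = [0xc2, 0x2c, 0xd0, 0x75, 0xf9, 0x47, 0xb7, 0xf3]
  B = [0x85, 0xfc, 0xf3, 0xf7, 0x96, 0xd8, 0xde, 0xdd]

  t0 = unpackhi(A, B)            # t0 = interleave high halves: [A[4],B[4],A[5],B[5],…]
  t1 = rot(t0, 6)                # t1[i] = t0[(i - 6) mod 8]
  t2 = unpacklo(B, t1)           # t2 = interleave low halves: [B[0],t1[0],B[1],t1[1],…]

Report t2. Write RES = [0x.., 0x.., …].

t0 = [0xf9, 0x96, 0x47, 0xd8, 0xb7, 0xde, 0xf3, 0xdd]
t1 = [0x47, 0xd8, 0xb7, 0xde, 0xf3, 0xdd, 0xf9, 0x96]
t2 = [0x85, 0x47, 0xfc, 0xd8, 0xf3, 0xb7, 0xf7, 0xde]

RES = [ 0x85  0x47  0xfc  0xd8  0xf3  0xb7  0xf7  0xde ]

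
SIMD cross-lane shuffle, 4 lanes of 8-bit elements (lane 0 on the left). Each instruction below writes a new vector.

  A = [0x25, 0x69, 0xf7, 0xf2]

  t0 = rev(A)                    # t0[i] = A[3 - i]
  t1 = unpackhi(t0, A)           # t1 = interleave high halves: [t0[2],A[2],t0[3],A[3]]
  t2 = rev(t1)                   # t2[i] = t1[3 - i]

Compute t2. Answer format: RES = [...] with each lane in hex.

RES = [0xf2, 0x25, 0xf7, 0x69]

  t0: f2 f7 69 25
  t1: 69 f7 25 f2
  t2: f2 25 f7 69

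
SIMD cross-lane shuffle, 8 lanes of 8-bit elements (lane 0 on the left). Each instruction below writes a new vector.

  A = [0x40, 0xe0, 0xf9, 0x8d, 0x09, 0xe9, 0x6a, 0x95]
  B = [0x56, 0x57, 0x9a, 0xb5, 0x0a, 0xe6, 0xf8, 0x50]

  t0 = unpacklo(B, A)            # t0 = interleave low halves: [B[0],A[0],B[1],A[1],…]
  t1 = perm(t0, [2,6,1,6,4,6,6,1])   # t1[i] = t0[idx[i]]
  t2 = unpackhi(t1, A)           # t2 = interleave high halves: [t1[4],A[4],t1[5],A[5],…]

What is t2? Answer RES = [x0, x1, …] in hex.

t0 = [0x56, 0x40, 0x57, 0xe0, 0x9a, 0xf9, 0xb5, 0x8d]
t1 = [0x57, 0xb5, 0x40, 0xb5, 0x9a, 0xb5, 0xb5, 0x40]
t2 = [0x9a, 0x09, 0xb5, 0xe9, 0xb5, 0x6a, 0x40, 0x95]

RES = [ 0x9a  0x09  0xb5  0xe9  0xb5  0x6a  0x40  0x95 ]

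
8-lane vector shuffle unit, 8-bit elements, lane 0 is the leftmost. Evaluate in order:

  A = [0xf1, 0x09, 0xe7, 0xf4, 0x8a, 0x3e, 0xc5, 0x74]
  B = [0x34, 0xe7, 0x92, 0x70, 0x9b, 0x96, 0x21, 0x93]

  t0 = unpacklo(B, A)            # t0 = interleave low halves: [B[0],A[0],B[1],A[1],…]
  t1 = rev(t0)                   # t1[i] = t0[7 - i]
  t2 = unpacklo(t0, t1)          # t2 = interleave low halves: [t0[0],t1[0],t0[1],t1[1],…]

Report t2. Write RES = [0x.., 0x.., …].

RES = [0x34, 0xf4, 0xf1, 0x70, 0xe7, 0xe7, 0x09, 0x92]

t0 = [0x34, 0xf1, 0xe7, 0x09, 0x92, 0xe7, 0x70, 0xf4]
t1 = [0xf4, 0x70, 0xe7, 0x92, 0x09, 0xe7, 0xf1, 0x34]
t2 = [0x34, 0xf4, 0xf1, 0x70, 0xe7, 0xe7, 0x09, 0x92]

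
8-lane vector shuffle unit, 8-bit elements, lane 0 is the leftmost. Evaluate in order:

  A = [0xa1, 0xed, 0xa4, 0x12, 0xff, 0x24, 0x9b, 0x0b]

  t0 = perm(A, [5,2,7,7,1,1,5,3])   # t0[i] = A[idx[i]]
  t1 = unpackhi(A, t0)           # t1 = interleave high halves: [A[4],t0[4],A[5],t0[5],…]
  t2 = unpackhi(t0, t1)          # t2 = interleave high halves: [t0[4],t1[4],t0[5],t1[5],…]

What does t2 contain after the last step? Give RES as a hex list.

RES = [ 0xed  0x9b  0xed  0x24  0x24  0x0b  0x12  0x12 ]

→ t0 |24|a4|0b|0b|ed|ed|24|12|
→ t1 |ff|ed|24|ed|9b|24|0b|12|
→ t2 |ed|9b|ed|24|24|0b|12|12|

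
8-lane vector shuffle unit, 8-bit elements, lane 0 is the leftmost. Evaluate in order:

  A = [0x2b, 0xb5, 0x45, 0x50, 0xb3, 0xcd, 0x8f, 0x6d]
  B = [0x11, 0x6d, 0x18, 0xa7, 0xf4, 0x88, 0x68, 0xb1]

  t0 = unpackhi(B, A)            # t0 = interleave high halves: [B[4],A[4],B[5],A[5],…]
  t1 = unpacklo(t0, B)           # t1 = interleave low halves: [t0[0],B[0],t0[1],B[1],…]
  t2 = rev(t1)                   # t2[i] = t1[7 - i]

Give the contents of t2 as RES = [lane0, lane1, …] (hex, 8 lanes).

t0 = [0xf4, 0xb3, 0x88, 0xcd, 0x68, 0x8f, 0xb1, 0x6d]
t1 = [0xf4, 0x11, 0xb3, 0x6d, 0x88, 0x18, 0xcd, 0xa7]
t2 = [0xa7, 0xcd, 0x18, 0x88, 0x6d, 0xb3, 0x11, 0xf4]

RES = [ 0xa7  0xcd  0x18  0x88  0x6d  0xb3  0x11  0xf4 ]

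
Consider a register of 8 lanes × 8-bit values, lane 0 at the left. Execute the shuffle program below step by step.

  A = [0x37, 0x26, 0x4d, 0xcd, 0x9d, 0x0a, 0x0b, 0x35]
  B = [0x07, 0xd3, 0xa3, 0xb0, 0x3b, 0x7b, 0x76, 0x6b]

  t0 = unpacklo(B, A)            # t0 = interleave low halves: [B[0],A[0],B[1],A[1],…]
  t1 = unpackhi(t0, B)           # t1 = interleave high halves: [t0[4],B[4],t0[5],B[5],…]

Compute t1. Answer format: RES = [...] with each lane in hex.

→ t0 |07|37|d3|26|a3|4d|b0|cd|
→ t1 |a3|3b|4d|7b|b0|76|cd|6b|

RES = [0xa3, 0x3b, 0x4d, 0x7b, 0xb0, 0x76, 0xcd, 0x6b]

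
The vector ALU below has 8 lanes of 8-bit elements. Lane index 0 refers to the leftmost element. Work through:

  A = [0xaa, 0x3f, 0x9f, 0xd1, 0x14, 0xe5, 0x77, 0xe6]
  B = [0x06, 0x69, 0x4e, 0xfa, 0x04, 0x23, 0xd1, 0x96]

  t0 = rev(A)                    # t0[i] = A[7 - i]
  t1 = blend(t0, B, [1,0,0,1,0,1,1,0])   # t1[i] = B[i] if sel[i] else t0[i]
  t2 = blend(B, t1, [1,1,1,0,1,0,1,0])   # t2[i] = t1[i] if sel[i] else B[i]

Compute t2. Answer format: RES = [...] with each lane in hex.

RES = [0x06, 0x77, 0xe5, 0xfa, 0xd1, 0x23, 0xd1, 0x96]

  t0: e6 77 e5 14 d1 9f 3f aa
  t1: 06 77 e5 fa d1 23 d1 aa
  t2: 06 77 e5 fa d1 23 d1 96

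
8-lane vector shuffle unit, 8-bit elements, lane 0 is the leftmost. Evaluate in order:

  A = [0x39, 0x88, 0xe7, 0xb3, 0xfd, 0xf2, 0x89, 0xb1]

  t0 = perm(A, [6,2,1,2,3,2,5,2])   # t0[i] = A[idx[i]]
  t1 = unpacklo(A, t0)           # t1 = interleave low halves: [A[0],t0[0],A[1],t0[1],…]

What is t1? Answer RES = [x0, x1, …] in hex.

t0 = [0x89, 0xe7, 0x88, 0xe7, 0xb3, 0xe7, 0xf2, 0xe7]
t1 = [0x39, 0x89, 0x88, 0xe7, 0xe7, 0x88, 0xb3, 0xe7]

RES = [0x39, 0x89, 0x88, 0xe7, 0xe7, 0x88, 0xb3, 0xe7]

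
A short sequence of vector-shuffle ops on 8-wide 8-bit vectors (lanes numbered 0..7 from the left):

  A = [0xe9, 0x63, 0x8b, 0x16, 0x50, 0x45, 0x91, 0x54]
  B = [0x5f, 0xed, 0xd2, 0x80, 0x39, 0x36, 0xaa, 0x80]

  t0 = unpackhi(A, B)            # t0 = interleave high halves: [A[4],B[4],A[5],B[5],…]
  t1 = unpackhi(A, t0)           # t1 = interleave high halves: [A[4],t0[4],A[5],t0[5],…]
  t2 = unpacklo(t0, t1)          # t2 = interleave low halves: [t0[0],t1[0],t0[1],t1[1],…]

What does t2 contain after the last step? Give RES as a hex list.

  t0: 50 39 45 36 91 aa 54 80
  t1: 50 91 45 aa 91 54 54 80
  t2: 50 50 39 91 45 45 36 aa

RES = [ 0x50  0x50  0x39  0x91  0x45  0x45  0x36  0xaa ]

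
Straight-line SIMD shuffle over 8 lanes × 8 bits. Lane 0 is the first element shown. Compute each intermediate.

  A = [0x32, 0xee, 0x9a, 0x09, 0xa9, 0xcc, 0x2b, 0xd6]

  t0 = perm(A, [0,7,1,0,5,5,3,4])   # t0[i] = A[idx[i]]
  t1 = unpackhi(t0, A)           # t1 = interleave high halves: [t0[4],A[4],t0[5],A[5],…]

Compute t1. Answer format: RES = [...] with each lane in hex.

t0 = [0x32, 0xd6, 0xee, 0x32, 0xcc, 0xcc, 0x09, 0xa9]
t1 = [0xcc, 0xa9, 0xcc, 0xcc, 0x09, 0x2b, 0xa9, 0xd6]

RES = [ 0xcc  0xa9  0xcc  0xcc  0x09  0x2b  0xa9  0xd6 ]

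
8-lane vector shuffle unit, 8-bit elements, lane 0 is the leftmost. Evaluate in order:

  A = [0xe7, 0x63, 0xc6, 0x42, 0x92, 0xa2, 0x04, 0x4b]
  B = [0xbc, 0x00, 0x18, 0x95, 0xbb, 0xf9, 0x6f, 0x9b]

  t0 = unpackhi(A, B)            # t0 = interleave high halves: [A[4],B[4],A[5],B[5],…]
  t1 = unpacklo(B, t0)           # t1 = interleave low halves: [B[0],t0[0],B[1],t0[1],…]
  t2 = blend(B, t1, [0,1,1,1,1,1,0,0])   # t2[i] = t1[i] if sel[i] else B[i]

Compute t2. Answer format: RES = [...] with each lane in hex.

RES = [ 0xbc  0x92  0x00  0xbb  0x18  0xa2  0x6f  0x9b ]

→ t0 |92|bb|a2|f9|04|6f|4b|9b|
→ t1 |bc|92|00|bb|18|a2|95|f9|
→ t2 |bc|92|00|bb|18|a2|6f|9b|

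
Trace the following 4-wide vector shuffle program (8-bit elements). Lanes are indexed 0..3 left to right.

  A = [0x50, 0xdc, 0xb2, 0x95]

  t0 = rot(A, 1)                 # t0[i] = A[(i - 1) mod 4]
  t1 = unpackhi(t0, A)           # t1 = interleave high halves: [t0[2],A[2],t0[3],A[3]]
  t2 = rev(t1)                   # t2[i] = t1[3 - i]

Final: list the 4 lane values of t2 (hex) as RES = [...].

RES = [ 0x95  0xb2  0xb2  0xdc ]

t0 = [0x95, 0x50, 0xdc, 0xb2]
t1 = [0xdc, 0xb2, 0xb2, 0x95]
t2 = [0x95, 0xb2, 0xb2, 0xdc]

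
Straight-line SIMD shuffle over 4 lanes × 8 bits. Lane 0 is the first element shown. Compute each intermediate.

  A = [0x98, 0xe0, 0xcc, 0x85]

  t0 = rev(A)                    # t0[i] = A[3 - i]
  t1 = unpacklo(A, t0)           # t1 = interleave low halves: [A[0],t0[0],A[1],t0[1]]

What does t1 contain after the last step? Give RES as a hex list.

t0 = [0x85, 0xcc, 0xe0, 0x98]
t1 = [0x98, 0x85, 0xe0, 0xcc]

RES = [ 0x98  0x85  0xe0  0xcc ]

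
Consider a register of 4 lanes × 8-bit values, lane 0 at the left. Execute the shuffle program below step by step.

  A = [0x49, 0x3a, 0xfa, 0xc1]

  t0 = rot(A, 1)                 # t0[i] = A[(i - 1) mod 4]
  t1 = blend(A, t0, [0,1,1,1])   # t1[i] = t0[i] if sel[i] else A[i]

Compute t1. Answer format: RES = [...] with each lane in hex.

  t0: c1 49 3a fa
  t1: 49 49 3a fa

RES = [ 0x49  0x49  0x3a  0xfa ]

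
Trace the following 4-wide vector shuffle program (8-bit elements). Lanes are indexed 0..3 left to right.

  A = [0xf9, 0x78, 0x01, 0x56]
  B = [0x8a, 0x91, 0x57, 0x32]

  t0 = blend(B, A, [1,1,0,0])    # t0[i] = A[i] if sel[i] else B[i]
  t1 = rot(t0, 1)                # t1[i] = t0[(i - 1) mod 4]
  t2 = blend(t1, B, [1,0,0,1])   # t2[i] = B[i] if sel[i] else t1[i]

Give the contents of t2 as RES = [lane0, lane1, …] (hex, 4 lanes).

RES = [0x8a, 0xf9, 0x78, 0x32]

t0 = [0xf9, 0x78, 0x57, 0x32]
t1 = [0x32, 0xf9, 0x78, 0x57]
t2 = [0x8a, 0xf9, 0x78, 0x32]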